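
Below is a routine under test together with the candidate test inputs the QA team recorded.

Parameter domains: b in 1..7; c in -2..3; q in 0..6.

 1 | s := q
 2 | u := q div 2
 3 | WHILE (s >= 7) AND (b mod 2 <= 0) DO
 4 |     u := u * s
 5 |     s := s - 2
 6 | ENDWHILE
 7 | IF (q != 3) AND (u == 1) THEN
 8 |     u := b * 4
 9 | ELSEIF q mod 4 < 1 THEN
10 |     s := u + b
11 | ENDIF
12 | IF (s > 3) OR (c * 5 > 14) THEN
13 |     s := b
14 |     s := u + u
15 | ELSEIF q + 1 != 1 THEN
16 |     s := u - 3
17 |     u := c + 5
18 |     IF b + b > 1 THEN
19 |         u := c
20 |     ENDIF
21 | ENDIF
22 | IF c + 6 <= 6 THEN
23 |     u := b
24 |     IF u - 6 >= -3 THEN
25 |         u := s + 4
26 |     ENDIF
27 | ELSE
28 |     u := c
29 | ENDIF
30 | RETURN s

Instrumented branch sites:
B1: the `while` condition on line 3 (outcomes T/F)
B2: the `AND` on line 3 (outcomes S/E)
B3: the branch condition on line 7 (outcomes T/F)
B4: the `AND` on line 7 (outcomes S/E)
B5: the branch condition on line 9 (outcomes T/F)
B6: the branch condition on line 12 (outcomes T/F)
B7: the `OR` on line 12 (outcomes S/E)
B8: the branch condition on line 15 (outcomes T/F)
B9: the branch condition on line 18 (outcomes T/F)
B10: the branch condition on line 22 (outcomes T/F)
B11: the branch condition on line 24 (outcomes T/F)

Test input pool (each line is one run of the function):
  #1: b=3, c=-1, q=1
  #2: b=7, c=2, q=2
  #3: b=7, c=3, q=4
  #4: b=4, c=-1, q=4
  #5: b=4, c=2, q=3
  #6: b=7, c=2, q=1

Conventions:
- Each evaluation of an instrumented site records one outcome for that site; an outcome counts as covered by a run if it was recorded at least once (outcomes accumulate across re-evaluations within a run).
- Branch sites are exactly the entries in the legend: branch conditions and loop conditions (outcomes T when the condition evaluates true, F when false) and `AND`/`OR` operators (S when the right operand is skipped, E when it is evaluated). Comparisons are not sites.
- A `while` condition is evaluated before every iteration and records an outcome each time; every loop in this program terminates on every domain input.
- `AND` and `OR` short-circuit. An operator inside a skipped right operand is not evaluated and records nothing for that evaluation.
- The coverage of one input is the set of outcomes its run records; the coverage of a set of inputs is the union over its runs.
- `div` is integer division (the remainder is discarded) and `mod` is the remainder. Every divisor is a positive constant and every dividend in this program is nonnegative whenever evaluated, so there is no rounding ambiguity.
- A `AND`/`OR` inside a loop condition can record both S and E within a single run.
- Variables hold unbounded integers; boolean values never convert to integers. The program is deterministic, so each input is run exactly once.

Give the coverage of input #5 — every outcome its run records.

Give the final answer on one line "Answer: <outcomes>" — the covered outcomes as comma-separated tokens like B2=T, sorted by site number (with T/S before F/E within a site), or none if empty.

Simulating input #5 (b=4, c=2, q=3) step by step:
  B2->S, B1->F, B4->S, B3->F, B5->F, B7->E, B6->F, B8->T, B9->T, B10->F
as a set, this run covers: B1=F, B2=S, B3=F, B4=S, B5=F, B6=F, B7=E, B8=T, B9=T, B10=F

Answer: B1=F, B2=S, B3=F, B4=S, B5=F, B6=F, B7=E, B8=T, B9=T, B10=F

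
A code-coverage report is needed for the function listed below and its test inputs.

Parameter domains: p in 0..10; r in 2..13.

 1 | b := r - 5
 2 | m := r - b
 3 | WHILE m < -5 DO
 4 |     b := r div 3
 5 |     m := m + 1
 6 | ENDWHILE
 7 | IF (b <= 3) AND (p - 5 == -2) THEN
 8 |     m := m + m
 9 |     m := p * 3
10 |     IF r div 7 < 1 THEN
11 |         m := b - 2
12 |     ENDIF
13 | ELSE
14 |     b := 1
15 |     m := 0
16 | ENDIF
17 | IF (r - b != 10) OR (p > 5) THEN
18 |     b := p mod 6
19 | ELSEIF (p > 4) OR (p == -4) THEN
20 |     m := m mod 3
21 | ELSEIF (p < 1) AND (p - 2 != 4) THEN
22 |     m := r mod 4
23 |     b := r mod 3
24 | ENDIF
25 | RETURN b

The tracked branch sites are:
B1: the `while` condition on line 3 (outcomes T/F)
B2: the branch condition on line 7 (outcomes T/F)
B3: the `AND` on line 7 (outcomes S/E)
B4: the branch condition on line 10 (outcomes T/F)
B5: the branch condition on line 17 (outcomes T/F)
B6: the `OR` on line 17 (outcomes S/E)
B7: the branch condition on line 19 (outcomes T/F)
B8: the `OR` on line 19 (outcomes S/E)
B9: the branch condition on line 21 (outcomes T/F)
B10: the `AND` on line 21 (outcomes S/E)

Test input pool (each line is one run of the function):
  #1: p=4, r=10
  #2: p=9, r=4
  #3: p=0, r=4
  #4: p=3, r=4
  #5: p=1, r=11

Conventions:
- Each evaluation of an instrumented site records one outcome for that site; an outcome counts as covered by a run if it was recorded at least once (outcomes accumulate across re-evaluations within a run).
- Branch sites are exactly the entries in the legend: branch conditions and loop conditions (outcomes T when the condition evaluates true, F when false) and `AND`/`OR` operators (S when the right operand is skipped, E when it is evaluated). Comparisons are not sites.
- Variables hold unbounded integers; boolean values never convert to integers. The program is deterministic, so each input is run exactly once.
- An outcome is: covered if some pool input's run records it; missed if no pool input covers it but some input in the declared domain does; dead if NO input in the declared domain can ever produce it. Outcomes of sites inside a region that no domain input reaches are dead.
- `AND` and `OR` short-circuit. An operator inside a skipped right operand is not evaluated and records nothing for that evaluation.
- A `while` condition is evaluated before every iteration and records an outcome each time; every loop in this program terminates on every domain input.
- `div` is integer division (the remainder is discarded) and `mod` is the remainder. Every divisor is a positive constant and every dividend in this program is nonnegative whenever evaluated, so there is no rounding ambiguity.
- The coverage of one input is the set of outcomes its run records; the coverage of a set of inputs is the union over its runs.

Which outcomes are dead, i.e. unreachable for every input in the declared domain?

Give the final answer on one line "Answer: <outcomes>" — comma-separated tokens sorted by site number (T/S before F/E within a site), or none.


checking every outcome against all 132 domain inputs:
  B1=T: never recorded by any domain input -> dead
  reachable outcomes have witnesses, e.g. B1=F (e.g. p=0, r=2), B2=T (e.g. p=3, r=2), B2=F (e.g. p=0, r=2), B3=S (e.g. p=0, r=9)
Answer: B1=T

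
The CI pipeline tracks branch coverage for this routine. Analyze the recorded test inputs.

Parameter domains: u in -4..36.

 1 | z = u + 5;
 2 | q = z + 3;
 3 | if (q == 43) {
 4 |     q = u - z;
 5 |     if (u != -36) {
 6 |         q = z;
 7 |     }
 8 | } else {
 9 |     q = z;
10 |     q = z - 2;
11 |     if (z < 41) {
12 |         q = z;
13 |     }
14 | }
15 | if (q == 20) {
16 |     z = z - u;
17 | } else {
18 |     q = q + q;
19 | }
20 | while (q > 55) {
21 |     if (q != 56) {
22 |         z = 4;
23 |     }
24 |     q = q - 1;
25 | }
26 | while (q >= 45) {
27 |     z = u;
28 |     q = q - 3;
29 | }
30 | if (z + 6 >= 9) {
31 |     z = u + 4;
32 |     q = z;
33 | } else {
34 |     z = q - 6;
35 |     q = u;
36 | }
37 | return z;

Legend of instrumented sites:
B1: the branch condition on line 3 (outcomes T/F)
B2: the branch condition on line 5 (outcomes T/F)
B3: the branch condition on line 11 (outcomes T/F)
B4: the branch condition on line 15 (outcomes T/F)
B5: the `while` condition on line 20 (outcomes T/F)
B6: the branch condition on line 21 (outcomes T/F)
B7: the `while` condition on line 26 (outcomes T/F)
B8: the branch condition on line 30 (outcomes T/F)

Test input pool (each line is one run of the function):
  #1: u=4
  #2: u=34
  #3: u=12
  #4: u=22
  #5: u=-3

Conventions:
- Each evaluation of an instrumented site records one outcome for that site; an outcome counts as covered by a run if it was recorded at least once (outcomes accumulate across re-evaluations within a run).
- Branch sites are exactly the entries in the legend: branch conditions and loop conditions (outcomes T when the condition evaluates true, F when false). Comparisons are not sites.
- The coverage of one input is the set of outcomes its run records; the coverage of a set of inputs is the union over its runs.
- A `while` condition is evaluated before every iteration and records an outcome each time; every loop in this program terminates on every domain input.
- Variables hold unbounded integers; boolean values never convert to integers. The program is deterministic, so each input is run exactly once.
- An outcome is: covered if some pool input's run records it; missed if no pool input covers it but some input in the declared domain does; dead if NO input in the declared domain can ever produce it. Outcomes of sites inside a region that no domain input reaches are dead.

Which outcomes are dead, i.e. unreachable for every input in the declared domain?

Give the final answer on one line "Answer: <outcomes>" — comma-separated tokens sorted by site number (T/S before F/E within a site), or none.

checking every outcome against all 41 domain inputs:
  B2=F: unreachable across the whole domain -> dead
  reachable outcomes have witnesses, e.g. B1=T (e.g. u=35), B1=F (e.g. u=-4), B2=T (e.g. u=35), B3=T (e.g. u=-4)

Answer: B2=F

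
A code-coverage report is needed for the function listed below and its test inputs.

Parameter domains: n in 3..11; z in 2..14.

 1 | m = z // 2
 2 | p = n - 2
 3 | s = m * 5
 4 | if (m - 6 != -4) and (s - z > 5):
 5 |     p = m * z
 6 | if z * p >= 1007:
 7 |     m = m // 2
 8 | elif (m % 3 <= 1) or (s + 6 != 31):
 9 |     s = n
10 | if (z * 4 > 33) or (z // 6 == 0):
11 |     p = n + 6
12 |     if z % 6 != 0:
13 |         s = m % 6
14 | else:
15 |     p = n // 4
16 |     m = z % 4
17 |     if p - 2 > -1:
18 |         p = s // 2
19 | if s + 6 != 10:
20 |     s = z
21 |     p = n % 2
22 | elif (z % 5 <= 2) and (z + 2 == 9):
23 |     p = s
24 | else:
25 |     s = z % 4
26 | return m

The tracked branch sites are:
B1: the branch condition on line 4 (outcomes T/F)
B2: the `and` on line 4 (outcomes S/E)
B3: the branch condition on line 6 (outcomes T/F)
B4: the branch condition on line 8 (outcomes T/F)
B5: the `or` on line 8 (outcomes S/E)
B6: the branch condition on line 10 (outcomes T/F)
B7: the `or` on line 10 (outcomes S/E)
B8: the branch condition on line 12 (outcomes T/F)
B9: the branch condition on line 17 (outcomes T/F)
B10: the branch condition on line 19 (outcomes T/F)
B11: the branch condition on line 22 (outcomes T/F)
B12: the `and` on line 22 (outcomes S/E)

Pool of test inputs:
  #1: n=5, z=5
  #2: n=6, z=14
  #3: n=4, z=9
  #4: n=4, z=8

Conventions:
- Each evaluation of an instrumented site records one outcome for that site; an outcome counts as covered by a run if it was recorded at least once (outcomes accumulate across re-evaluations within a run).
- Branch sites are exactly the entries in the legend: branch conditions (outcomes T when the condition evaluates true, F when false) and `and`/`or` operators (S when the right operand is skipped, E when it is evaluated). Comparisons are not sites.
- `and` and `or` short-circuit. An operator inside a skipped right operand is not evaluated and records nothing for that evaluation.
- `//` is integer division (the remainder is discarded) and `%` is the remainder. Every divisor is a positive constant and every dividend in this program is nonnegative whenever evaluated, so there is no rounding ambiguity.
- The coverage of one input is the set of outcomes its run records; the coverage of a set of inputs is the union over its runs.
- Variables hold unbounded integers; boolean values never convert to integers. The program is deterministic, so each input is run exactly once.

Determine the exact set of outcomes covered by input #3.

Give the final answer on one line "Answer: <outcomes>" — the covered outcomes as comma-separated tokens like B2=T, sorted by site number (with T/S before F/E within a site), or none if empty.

Simulating input #3 (n=4, z=9) step by step:
  B2->E, B1->T, B3->F, B5->S, B4->T, B7->S, B6->T, B8->T, B10->F, B12->S
  B11->F
as a set, this run covers: B1=T, B2=E, B3=F, B4=T, B5=S, B6=T, B7=S, B8=T, B10=F, B11=F, B12=S

Answer: B1=T, B2=E, B3=F, B4=T, B5=S, B6=T, B7=S, B8=T, B10=F, B11=F, B12=S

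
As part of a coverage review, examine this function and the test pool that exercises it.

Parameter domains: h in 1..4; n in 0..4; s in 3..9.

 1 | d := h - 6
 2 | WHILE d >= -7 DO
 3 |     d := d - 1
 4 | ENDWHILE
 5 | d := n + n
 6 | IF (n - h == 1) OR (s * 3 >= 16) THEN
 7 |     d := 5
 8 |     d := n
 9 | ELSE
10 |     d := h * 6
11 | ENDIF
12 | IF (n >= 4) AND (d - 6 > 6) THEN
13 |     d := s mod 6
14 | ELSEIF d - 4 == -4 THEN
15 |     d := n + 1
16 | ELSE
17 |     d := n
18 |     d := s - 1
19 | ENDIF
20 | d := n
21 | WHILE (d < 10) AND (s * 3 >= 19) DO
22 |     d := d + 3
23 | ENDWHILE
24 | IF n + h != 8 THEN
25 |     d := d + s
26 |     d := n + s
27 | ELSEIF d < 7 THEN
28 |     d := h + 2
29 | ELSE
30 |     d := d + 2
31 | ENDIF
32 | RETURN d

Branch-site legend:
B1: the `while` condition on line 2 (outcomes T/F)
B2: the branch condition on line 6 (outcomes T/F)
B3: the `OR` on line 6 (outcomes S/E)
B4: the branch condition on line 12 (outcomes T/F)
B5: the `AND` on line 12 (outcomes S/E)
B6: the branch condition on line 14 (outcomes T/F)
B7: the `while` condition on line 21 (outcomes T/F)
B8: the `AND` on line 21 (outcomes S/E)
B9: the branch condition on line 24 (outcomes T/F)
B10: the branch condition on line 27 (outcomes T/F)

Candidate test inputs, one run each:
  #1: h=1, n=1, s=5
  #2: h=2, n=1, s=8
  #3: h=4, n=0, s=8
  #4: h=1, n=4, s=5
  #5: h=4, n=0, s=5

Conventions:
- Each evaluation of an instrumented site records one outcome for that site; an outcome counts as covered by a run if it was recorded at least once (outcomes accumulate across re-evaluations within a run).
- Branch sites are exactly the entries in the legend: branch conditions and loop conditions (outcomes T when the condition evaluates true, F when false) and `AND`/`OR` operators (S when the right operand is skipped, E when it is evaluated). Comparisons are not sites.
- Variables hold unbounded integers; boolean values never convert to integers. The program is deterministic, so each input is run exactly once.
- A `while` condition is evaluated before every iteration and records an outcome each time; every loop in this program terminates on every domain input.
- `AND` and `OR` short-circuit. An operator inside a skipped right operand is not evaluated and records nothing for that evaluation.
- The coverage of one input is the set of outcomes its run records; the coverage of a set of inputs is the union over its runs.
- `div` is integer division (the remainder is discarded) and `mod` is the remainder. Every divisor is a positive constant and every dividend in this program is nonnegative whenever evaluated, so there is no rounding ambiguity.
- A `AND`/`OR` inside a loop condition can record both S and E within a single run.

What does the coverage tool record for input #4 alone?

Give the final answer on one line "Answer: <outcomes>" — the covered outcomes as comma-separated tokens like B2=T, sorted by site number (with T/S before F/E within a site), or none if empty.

Event log for input #4 (h=1, n=4, s=5):
  B1->T, B1->T, B1->T, B1->F, B3->E, B2->F, B5->E, B4->F, B6->F, B8->E
  B7->F, B9->T
as a set, this run covers: B1=T, B1=F, B2=F, B3=E, B4=F, B5=E, B6=F, B7=F, B8=E, B9=T

Answer: B1=T, B1=F, B2=F, B3=E, B4=F, B5=E, B6=F, B7=F, B8=E, B9=T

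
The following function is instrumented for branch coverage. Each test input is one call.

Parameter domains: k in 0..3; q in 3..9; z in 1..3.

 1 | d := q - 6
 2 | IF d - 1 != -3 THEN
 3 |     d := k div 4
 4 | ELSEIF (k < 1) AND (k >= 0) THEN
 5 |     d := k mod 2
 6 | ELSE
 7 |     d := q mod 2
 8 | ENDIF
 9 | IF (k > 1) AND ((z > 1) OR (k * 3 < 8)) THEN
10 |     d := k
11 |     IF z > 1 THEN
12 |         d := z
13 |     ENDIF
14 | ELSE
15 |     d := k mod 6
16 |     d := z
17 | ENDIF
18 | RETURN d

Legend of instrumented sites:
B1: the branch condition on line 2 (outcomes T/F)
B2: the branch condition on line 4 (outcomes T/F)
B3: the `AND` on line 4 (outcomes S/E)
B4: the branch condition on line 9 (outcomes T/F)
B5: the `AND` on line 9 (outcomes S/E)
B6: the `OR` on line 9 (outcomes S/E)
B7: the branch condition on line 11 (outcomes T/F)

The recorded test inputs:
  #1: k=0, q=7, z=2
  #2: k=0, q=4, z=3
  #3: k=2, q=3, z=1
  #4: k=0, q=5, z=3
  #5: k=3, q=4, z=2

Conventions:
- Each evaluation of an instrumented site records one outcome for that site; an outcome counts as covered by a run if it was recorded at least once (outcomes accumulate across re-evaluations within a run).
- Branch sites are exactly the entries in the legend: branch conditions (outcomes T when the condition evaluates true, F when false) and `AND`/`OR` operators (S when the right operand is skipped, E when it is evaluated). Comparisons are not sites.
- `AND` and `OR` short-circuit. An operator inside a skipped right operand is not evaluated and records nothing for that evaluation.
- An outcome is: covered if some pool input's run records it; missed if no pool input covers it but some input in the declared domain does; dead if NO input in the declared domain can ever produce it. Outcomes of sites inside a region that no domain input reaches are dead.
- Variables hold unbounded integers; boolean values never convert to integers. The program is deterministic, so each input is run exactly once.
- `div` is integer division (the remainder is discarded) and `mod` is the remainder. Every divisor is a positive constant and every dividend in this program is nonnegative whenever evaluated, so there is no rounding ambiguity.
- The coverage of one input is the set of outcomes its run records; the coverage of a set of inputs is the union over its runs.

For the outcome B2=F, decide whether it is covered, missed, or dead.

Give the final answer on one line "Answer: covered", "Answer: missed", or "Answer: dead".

B2=F is recorded by pool input(s) 5 -> covered

Answer: covered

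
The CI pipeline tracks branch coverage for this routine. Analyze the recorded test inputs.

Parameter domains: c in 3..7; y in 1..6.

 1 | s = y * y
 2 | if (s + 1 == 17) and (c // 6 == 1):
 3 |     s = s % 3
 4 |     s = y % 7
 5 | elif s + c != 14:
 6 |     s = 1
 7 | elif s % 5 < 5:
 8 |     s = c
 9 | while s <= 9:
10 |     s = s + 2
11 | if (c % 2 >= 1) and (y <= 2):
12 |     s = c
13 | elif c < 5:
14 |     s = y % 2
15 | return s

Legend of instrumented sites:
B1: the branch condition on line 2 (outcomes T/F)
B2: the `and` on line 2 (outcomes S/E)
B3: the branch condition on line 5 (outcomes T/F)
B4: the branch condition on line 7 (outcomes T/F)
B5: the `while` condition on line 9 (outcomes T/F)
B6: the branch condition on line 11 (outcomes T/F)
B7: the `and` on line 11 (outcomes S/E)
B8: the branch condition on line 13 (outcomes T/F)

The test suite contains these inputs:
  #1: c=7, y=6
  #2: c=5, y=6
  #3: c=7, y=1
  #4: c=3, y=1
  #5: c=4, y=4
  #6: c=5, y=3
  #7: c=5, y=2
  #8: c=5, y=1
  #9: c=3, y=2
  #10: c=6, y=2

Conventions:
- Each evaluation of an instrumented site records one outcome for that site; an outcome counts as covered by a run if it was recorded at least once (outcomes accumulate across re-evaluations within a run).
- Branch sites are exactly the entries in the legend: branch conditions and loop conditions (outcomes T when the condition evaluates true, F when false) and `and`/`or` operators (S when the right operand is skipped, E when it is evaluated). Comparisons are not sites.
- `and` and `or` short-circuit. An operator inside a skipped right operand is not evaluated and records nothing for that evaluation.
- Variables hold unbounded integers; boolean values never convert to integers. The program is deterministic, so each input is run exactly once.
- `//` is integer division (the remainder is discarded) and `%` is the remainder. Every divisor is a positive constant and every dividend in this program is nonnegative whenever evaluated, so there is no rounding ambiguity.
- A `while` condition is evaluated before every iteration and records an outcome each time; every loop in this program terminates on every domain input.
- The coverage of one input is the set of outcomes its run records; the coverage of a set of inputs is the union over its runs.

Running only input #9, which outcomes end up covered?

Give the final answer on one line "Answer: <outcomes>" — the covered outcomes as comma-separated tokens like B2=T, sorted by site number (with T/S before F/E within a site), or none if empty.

Simulating input #9 (c=3, y=2) step by step:
  B2->S, B1->F, B3->T, B5->T, B5->T, B5->T, B5->T, B5->T, B5->F, B7->E
  B6->T
as a set, this run covers: B1=F, B2=S, B3=T, B5=T, B5=F, B6=T, B7=E

Answer: B1=F, B2=S, B3=T, B5=T, B5=F, B6=T, B7=E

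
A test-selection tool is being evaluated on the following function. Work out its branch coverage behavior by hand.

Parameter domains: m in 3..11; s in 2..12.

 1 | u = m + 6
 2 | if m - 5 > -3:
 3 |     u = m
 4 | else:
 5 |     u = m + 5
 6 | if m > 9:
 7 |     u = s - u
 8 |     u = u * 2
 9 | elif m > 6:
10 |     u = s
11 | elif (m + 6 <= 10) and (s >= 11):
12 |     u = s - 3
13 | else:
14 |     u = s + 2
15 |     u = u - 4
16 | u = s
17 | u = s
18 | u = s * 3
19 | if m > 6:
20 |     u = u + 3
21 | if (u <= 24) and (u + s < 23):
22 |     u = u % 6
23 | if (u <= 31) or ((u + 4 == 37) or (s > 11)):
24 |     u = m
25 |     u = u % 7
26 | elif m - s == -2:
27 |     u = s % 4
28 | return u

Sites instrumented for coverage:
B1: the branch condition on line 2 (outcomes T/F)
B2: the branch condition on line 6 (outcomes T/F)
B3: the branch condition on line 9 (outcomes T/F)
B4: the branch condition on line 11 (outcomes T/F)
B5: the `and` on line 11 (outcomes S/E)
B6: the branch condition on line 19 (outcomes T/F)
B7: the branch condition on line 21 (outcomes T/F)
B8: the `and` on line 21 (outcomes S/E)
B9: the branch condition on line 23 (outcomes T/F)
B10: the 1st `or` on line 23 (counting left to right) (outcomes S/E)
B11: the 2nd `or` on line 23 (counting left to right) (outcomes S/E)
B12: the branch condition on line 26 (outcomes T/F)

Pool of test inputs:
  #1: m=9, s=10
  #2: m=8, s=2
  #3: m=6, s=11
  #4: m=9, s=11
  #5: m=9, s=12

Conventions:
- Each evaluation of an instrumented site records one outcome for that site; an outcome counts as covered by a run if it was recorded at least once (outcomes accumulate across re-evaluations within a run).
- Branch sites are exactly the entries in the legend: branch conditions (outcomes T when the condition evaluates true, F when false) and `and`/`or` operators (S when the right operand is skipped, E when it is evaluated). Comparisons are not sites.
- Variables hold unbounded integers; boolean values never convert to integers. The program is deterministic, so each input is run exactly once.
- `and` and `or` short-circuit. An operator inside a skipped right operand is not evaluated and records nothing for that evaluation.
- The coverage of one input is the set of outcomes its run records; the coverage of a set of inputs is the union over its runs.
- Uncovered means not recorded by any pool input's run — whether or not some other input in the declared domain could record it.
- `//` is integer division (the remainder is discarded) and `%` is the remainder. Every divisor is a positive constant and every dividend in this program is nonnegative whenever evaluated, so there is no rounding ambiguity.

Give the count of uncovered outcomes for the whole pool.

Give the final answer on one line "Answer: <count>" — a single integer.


input #1, m=9, s=10: events B1->T, B2->F, B3->T, B6->T, B8->S, B7->F, B10->E, B11->S, B9->T; outcomes B1=T, B2=F, B3=T, B6=T, B7=F, B8=S, B9=T, B10=E, B11=S
input #2, m=8, s=2: events B1->T, B2->F, B3->T, B6->T, B8->E, B7->T, B10->S, B9->T; outcomes B1=T, B2=F, B3=T, B6=T, B7=T, B8=E, B9=T, B10=S
input #3, m=6, s=11: events B1->T, B2->F, B3->F, B5->S, B4->F, B6->F, B8->S, B7->F, B10->E, B11->S, B9->T; outcomes B1=T, B2=F, B3=F, B4=F, B5=S, B6=F, B7=F, B8=S, B9=T, B10=E, B11=S
input #4, m=9, s=11: events B1->T, B2->F, B3->T, B6->T, B8->S, B7->F, B10->E, B11->E, B9->F, B12->T; outcomes B1=T, B2=F, B3=T, B6=T, B7=F, B8=S, B9=F, B10=E, B11=E, B12=T
input #5, m=9, s=12: events B1->T, B2->F, B3->T, B6->T, B8->S, B7->F, B10->E, B11->E, B9->T; outcomes B1=T, B2=F, B3=T, B6=T, B7=F, B8=S, B9=T, B10=E, B11=E
union over the pool: B1=T, B2=F, B3=T, B3=F, B4=F, B5=S, B6=T, B6=F, B7=T, B7=F, B8=S, B8=E, B9=T, B9=F, B10=S, B10=E, B11=S, B11=E, B12=T
uncovered (5 of 24): B1=F, B2=T, B4=T, B5=E, B12=F
Answer: 5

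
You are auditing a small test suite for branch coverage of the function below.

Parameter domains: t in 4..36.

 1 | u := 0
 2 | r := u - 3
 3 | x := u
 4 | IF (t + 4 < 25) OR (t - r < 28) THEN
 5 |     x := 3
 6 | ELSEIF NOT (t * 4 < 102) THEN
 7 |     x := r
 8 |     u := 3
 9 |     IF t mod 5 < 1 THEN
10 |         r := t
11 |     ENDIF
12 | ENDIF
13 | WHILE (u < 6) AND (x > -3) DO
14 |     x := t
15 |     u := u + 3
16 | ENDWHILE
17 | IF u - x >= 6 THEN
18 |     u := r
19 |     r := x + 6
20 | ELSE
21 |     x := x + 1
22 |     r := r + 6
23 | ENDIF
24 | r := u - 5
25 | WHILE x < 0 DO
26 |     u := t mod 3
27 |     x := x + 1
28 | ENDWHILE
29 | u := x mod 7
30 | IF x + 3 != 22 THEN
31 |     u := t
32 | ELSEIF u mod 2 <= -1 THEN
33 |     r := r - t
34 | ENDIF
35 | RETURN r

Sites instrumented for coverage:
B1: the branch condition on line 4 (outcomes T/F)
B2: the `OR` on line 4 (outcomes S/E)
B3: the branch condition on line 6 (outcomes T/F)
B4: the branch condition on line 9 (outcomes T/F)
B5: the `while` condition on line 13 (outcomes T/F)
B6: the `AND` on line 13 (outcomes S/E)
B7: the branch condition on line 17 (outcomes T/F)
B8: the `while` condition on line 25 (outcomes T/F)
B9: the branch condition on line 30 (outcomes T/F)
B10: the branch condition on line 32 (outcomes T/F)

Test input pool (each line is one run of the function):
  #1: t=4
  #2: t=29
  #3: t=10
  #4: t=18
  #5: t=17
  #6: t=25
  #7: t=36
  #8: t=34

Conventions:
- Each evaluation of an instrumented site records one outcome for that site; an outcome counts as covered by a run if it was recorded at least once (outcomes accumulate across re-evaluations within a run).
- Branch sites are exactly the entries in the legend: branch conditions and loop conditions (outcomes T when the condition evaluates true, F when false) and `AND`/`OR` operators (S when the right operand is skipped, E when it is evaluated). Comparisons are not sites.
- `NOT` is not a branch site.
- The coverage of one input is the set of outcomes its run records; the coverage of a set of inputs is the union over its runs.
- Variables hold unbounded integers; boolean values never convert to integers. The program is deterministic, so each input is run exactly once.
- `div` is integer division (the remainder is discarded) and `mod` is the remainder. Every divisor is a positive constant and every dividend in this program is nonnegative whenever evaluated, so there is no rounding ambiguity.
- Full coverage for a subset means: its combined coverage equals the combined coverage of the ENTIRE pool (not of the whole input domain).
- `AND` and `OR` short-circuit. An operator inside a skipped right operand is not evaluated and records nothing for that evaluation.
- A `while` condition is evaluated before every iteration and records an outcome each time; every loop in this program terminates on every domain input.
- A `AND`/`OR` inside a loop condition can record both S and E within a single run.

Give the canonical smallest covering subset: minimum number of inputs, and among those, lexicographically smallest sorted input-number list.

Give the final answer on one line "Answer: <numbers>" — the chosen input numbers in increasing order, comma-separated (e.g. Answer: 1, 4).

#1 (t=4) -> covered: B1=T, B2=S, B5=T, B5=F, B6=S, B6=E, B7=F, B8=F, B9=T
#2 (t=29) -> covered: B1=F, B2=E, B3=T, B4=F, B5=F, B6=E, B7=T, B8=T, B8=F, B9=T
#3 (t=10) -> covered: B1=T, B2=S, B5=T, B5=F, B6=S, B6=E, B7=F, B8=F, B9=T
#4 (t=18) -> covered: B1=T, B2=S, B5=T, B5=F, B6=S, B6=E, B7=F, B8=F, B9=F, B10=F
#5 (t=17) -> covered: B1=T, B2=S, B5=T, B5=F, B6=S, B6=E, B7=F, B8=F, B9=T
#6 (t=25) -> covered: B1=F, B2=E, B3=F, B5=T, B5=F, B6=S, B6=E, B7=F, B8=F, B9=T
#7 (t=36) -> covered: B1=F, B2=E, B3=T, B4=F, B5=F, B6=E, B7=T, B8=T, B8=F, B9=T
#8 (t=34) -> covered: B1=F, B2=E, B3=T, B4=F, B5=F, B6=E, B7=T, B8=T, B8=F, B9=T
the full pool covers 18 outcomes: B1=T, B1=F, B2=S, B2=E, B3=T, B3=F, B4=F, B5=T, B5=F, B6=S, B6=E, B7=T, B7=F, B8=T, B8=F, B9=T, B9=F, B10=F
no size-1 subset reaches all 18 outcomes (best union: 10/18)
no size-2 subset reaches all 18 outcomes (best union: 17/18)
at size 3, {2, 4, 6} reaches all 18 outcomes; every lexicographically earlier size-3 subset fails

Answer: 2, 4, 6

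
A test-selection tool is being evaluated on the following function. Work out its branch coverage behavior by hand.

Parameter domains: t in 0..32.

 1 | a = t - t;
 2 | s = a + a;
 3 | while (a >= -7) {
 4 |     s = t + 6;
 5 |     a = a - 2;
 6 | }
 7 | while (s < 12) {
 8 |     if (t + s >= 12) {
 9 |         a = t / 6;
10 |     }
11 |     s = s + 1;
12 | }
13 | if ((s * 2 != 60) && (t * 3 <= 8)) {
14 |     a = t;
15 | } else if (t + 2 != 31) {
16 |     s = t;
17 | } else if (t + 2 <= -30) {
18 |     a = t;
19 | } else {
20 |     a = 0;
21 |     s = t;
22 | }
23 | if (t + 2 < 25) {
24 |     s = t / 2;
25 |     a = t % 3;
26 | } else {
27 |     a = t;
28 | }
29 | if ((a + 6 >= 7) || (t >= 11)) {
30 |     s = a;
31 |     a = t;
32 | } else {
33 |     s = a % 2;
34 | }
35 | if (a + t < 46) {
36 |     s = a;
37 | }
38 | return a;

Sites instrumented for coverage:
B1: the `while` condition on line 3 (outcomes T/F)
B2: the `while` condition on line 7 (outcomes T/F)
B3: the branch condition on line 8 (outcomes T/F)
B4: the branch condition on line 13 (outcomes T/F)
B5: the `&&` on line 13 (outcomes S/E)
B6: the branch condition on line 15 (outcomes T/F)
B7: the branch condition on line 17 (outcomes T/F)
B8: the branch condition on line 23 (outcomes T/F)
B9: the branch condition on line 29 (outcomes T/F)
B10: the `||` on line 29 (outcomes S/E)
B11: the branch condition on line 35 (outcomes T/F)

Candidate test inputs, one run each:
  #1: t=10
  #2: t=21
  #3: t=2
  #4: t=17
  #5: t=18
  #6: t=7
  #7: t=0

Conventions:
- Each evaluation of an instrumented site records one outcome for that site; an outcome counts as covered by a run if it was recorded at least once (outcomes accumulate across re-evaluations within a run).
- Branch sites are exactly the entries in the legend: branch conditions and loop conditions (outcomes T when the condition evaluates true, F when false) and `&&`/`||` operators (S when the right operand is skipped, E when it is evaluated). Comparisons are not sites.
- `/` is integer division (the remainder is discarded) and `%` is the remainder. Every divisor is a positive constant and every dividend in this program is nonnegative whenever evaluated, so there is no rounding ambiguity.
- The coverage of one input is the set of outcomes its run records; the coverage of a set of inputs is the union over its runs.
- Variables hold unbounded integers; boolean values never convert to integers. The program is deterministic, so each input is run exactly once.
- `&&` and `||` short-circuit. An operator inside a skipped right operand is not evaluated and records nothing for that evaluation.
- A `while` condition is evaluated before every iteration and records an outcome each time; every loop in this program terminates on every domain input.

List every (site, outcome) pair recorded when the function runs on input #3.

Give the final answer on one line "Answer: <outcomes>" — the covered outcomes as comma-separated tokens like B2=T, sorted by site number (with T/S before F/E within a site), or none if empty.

Event log for input #3 (t=2):
  B1->T, B1->T, B1->T, B1->T, B1->F, B2->T, B3->F, B2->T, B3->F, B2->T
  B3->T, B2->T, B3->T, B2->F, B5->E, B4->T, B8->T, B10->S, B9->T, B11->T
as a set, this run covers: B1=T, B1=F, B2=T, B2=F, B3=T, B3=F, B4=T, B5=E, B8=T, B9=T, B10=S, B11=T

Answer: B1=T, B1=F, B2=T, B2=F, B3=T, B3=F, B4=T, B5=E, B8=T, B9=T, B10=S, B11=T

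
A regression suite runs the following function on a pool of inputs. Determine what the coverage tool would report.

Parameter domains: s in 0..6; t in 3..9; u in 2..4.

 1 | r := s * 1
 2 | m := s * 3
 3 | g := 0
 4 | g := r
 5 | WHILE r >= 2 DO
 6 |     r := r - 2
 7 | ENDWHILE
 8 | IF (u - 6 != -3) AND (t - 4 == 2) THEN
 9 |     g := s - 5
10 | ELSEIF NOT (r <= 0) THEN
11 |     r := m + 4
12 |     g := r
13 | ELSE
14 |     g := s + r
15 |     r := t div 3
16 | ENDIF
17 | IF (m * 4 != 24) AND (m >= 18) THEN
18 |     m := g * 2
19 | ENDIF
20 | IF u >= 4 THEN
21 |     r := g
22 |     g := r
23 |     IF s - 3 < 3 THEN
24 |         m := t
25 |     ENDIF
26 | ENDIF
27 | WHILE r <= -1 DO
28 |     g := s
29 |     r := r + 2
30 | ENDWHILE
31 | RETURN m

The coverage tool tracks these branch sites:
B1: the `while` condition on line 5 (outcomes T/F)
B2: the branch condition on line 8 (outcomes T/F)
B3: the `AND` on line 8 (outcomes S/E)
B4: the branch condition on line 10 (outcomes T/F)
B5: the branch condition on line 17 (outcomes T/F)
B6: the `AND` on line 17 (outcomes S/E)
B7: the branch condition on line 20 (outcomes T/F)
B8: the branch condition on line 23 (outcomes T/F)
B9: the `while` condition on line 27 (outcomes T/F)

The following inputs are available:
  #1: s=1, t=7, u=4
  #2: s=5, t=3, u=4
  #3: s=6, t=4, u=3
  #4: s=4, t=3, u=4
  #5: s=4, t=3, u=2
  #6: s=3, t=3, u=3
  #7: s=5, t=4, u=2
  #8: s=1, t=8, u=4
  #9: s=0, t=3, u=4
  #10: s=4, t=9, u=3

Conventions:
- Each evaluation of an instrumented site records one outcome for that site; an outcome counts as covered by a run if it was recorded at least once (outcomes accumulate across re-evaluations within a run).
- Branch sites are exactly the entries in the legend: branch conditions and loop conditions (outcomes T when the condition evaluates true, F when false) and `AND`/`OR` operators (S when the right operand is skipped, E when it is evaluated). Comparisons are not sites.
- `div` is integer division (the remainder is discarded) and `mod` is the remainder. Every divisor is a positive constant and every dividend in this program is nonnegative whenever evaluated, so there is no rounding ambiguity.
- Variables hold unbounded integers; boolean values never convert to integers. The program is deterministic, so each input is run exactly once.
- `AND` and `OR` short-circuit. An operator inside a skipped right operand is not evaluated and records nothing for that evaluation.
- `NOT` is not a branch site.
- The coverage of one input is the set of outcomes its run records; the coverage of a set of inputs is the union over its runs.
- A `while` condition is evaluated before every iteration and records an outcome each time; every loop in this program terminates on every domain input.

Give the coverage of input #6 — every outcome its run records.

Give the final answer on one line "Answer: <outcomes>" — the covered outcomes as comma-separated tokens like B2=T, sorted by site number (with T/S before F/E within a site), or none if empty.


Running input #6 (s=3, t=3, u=3), event by event:
  B1->T, B1->F, B3->S, B2->F, B4->T, B6->E, B5->F, B7->F, B9->F
deduplicating events, the covered set is: B1=T, B1=F, B2=F, B3=S, B4=T, B5=F, B6=E, B7=F, B9=F
Answer: B1=T, B1=F, B2=F, B3=S, B4=T, B5=F, B6=E, B7=F, B9=F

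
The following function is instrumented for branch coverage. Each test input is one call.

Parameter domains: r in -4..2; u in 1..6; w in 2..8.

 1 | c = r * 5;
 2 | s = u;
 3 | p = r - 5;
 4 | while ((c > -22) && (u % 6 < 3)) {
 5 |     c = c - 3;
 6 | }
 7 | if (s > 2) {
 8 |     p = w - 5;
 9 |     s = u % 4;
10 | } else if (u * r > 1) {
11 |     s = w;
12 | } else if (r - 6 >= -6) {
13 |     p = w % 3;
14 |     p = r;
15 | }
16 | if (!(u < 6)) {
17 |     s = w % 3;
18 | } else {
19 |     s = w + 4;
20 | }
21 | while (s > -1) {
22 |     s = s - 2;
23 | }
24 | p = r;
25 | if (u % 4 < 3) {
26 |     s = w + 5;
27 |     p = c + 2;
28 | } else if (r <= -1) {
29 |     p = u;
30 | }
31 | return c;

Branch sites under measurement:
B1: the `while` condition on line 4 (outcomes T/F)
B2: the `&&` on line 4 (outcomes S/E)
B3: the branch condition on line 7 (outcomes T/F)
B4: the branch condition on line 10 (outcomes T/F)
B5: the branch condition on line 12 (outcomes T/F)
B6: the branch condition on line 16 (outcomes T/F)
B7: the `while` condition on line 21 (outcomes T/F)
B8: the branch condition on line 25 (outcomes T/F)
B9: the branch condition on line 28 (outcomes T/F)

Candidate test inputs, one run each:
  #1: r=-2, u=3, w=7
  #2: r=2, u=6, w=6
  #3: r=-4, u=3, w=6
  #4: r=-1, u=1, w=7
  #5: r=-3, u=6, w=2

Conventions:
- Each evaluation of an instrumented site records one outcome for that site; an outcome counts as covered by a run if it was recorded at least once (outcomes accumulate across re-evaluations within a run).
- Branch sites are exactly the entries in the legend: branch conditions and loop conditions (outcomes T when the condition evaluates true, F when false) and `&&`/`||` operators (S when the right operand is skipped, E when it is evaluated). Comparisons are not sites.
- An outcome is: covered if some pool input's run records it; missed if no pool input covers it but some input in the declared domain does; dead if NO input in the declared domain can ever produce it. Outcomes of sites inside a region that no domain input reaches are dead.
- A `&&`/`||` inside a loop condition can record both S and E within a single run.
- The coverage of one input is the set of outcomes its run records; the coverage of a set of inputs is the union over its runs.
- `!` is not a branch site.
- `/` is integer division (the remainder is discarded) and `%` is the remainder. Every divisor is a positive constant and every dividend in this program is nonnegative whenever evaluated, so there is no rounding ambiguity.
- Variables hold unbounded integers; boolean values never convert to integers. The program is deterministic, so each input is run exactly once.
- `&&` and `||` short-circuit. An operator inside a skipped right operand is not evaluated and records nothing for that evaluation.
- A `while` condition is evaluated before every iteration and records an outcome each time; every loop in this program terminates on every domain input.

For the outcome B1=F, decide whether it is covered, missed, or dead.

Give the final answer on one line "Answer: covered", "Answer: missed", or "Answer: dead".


B1=F is recorded by pool input(s) 1, 2, 3, 4, 5 -> covered
Answer: covered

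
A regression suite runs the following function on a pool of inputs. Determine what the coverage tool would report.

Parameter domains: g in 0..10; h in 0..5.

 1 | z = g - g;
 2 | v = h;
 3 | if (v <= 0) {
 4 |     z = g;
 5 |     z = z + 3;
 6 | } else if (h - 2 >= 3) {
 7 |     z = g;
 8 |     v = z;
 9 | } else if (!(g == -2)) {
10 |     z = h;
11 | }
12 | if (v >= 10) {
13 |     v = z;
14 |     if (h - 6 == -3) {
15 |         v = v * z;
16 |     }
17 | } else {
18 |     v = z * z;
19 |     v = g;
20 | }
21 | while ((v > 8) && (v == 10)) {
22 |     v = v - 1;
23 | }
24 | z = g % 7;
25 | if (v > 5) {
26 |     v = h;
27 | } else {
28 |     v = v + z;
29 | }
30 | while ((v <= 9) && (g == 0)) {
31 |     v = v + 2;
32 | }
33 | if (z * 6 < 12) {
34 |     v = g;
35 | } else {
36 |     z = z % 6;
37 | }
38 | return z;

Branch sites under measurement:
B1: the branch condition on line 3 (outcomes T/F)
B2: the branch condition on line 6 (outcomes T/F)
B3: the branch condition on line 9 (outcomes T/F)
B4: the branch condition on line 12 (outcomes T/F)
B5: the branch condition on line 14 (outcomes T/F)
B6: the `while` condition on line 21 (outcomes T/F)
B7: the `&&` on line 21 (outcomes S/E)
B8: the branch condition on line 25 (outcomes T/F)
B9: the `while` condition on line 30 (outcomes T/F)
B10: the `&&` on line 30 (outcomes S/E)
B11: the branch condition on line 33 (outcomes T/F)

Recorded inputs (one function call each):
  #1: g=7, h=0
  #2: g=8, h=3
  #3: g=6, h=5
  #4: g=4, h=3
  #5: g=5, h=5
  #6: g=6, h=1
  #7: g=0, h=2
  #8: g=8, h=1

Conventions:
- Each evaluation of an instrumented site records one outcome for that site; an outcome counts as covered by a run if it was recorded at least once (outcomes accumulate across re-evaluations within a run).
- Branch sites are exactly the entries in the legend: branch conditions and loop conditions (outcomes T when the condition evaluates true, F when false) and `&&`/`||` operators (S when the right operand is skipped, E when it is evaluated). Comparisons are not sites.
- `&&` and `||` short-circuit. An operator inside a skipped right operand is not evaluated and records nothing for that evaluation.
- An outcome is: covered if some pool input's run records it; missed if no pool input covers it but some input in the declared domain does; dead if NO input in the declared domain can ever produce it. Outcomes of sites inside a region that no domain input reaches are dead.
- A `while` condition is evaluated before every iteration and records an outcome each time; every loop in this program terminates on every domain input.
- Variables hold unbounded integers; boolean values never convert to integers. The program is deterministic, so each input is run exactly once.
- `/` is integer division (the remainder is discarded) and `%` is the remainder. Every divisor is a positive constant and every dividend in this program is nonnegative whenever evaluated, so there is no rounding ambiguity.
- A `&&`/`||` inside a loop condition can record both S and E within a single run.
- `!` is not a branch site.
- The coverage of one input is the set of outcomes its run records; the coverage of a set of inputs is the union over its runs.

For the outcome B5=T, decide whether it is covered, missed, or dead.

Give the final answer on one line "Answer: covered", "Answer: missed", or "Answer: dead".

no pool input records B5=T
checking all 66 inputs in the declared domain: B5=T is never recorded -> dead

Answer: dead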